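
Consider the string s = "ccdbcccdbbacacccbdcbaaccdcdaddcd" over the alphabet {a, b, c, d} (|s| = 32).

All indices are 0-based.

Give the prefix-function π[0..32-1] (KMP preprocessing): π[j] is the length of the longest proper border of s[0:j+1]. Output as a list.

π[0] = 0
j=1 s[j]='c': π[1]=1 (border 'c')
j=2 s[j]='d': k: 1→0; π[2]=0 (border '')
j=3 s[j]='b': π[3]=0 (border '')
j=4 s[j]='c': π[4]=1 (border 'c')
j=5 s[j]='c': π[5]=2 (border 'cc')
j=6 s[j]='c': k: 2→1; π[6]=2 (border 'cc')
j=7 s[j]='d': π[7]=3 (border 'ccd')
j=8 s[j]='b': π[8]=4 (border 'ccdb')
j=9 s[j]='b': k: 4→0; π[9]=0 (border '')
j=10 s[j]='a': π[10]=0 (border '')
j=11 s[j]='c': π[11]=1 (border 'c')
j=12 s[j]='a': k: 1→0; π[12]=0 (border '')
j=13 s[j]='c': π[13]=1 (border 'c')
j=14 s[j]='c': π[14]=2 (border 'cc')
j=15 s[j]='c': k: 2→1; π[15]=2 (border 'cc')
j=16 s[j]='b': k: 2→1→0; π[16]=0 (border '')
j=17 s[j]='d': π[17]=0 (border '')
j=18 s[j]='c': π[18]=1 (border 'c')
j=19 s[j]='b': k: 1→0; π[19]=0 (border '')
j=20 s[j]='a': π[20]=0 (border '')
j=21 s[j]='a': π[21]=0 (border '')
j=22 s[j]='c': π[22]=1 (border 'c')
j=23 s[j]='c': π[23]=2 (border 'cc')
j=24 s[j]='d': π[24]=3 (border 'ccd')
j=25 s[j]='c': k: 3→0; π[25]=1 (border 'c')
j=26 s[j]='d': k: 1→0; π[26]=0 (border '')
j=27 s[j]='a': π[27]=0 (border '')
j=28 s[j]='d': π[28]=0 (border '')
j=29 s[j]='d': π[29]=0 (border '')
j=30 s[j]='c': π[30]=1 (border 'c')
j=31 s[j]='d': k: 1→0; π[31]=0 (border '')

[0, 1, 0, 0, 1, 2, 2, 3, 4, 0, 0, 1, 0, 1, 2, 2, 0, 0, 1, 0, 0, 0, 1, 2, 3, 1, 0, 0, 0, 0, 1, 0]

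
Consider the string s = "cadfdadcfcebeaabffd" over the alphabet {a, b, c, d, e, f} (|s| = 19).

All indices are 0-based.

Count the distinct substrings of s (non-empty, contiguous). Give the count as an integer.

175

sorted suffixes:
  #0 SA[0]=13  'aabffd'
  #1 SA[1]=14  'abffd'
  #2 SA[2]=5  'adcfcebeaabffd'
  #3 SA[3]=1  'adfdadcfcebeaabffd'
  #4 SA[4]=11  'beaabffd'
  #5 SA[5]=15  'bffd'
  #6 SA[6]=0  'cadfdadcfcebeaabffd'
  #7 SA[7]=9  'cebeaabffd'
  #8 SA[8]=7  'cfcebeaabffd'
  #9 SA[9]=18  'd'
  #10 SA[10]=4  'dadcfcebeaabffd'
  #11 SA[11]=6  'dcfcebeaabffd'
  #12 SA[12]=2  'dfdadcfcebeaabffd'
  #13 SA[13]=12  'eaabffd'
  #14 SA[14]=10  'ebeaabffd'
  #15 SA[15]=8  'fcebeaabffd'
  #16 SA[16]=17  'fd'
  #17 SA[17]=3  'fdadcfcebeaabffd'
  #18 SA[18]=16  'ffd'

SA = [13, 14, 5, 1, 11, 15, 0, 9, 7, 18, 4, 6, 2, 12, 10, 8, 17, 3, 16]
rank  pair      lcp
   1  s[13:],s[14:]  1  'a'
   2  s[14:],s[5:]  1  'a'
   3  s[5:],s[1:]  2  'ad'
   4  s[1:],s[11:]  0  ''
   5  s[11:],s[15:]  1  'b'
   6  s[15:],s[0:]  0  ''
   7  s[0:],s[9:]  1  'c'
   8  s[9:],s[7:]  1  'c'
   9  s[7:],s[18:]  0  ''
  10  s[18:],s[4:]  1  'd'
  11  s[4:],s[6:]  1  'd'
  12  s[6:],s[2:]  1  'd'
  13  s[2:],s[12:]  0  ''
  14  s[12:],s[10:]  1  'e'
  15  s[10:],s[8:]  0  ''
  16  s[8:],s[17:]  1  'f'
  17  s[17:],s[3:]  2  'fd'
  18  s[3:],s[16:]  1  'f'

n(n+1)/2 = 19·20/2 = 190
Σ LCP = 0 + 1 + 1 + 2 + 0 + 1 + 0 + 1 + 1 + 0 + 1 + 1 + 1 + 0 + 1 + 0 + 1 + 2 + 1 = 15
distinct = 190 − 15 = 175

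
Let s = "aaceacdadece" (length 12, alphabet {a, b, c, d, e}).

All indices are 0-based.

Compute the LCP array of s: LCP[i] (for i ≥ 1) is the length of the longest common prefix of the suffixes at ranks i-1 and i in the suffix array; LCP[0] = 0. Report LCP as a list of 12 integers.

[0, 1, 2, 1, 0, 1, 2, 0, 1, 0, 1, 1]

rank→(start, suffix):
  0 → (0, 'aaceacdadece')
  1 → (4, 'acdadece')
  2 → (1, 'aceacdadece')
  3 → (7, 'adece')
  4 → (5, 'cdadece')
  5 → (10, 'ce')
  6 → (2, 'ceacdadece')
  7 → (6, 'dadece')
  8 → (8, 'dece')
  9 → (11, 'e')
  10 → (3, 'eacdadece')
  11 → (9, 'ece')

SA = [0, 4, 1, 7, 5, 10, 2, 6, 8, 11, 3, 9]
[i] adj suffixes → lcp
  [1] 0/4 → 1 ('a')
  [2] 4/1 → 2 ('ac')
  [3] 1/7 → 1 ('a')
  [4] 7/5 → 0 ('')
  [5] 5/10 → 1 ('c')
  [6] 10/2 → 2 ('ce')
  [7] 2/6 → 0 ('')
  [8] 6/8 → 1 ('d')
  [9] 8/11 → 0 ('')
  [10] 11/3 → 1 ('e')
  [11] 3/9 → 1 ('e')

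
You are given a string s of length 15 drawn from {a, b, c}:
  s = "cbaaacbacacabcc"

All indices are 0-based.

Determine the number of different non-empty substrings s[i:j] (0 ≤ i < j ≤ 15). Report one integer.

rank | idx | suffix
   0 |   2 | aaacbacacabcc
   1 |   3 | aacbacacabcc
   2 |  11 | abcc
   3 |   9 | acabcc
   4 |   7 | acacabcc
   5 |   4 | acbacacabcc
   6 |   1 | baaacbacacabcc
   7 |   6 | bacacabcc
   8 |  12 | bcc
   9 |  14 | c
  10 |  10 | cabcc
  11 |   8 | cacabcc
  12 |   0 | cbaaacbacacabcc
  13 |   5 | cbacacabcc
  14 |  13 | cc

SA = [2, 3, 11, 9, 7, 4, 1, 6, 12, 14, 10, 8, 0, 5, 13]
i: (SA[i-1],SA[i]) lcp shared
  1: (2,3) 2 'aa'
  2: (3,11) 1 'a'
  3: (11,9) 1 'a'
  4: (9,7) 3 'aca'
  5: (7,4) 2 'ac'
  6: (4,1) 0 ''
  7: (1,6) 2 'ba'
  8: (6,12) 1 'b'
  9: (12,14) 0 ''
  10: (14,10) 1 'c'
  11: (10,8) 2 'ca'
  12: (8,0) 1 'c'
  13: (0,5) 3 'cba'
  14: (5,13) 1 'c'

n(n+1)/2 = 15·16/2 = 120
Σ LCP = 0 + 2 + 1 + 1 + 3 + 2 + 0 + 2 + 1 + 0 + 1 + 2 + 1 + 3 + 1 = 20
distinct = 120 − 20 = 100

100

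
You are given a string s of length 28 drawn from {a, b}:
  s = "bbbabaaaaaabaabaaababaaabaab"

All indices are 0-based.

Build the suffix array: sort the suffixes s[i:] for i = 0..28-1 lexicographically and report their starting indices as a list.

sorted suffixes:
  #0 SA[0]=5  'aaaaaabaabaaababaaabaab'
  #1 SA[1]=6  'aaaaabaabaaababaaabaab'
  #2 SA[2]=7  'aaaabaabaaababaaabaab'
  #3 SA[3]=21  'aaabaab'
  #4 SA[4]=8  'aaabaabaaababaaabaab'
  #5 SA[5]=15  'aaababaaabaab'
  #6 SA[6]=25  'aab'
  #7 SA[7]=12  'aabaaababaaabaab'
  #8 SA[8]=22  'aabaab'
  #9 SA[9]=9  'aabaabaaababaaabaab'
  #10 SA[10]=16  'aababaaabaab'
  #11 SA[11]=26  'ab'
  #12 SA[12]=3  'abaaaaaabaabaaababaaabaab'
  #13 SA[13]=19  'abaaabaab'
  #14 SA[14]=13  'abaaababaaabaab'
  #15 SA[15]=23  'abaab'
  #16 SA[16]=10  'abaabaaababaaabaab'
  #17 SA[17]=17  'ababaaabaab'
  #18 SA[18]=27  'b'
  #19 SA[19]=4  'baaaaaabaabaaababaaabaab'
  #20 SA[20]=20  'baaabaab'
  #21 SA[21]=14  'baaababaaabaab'
  #22 SA[22]=24  'baab'
  #23 SA[23]=11  'baabaaababaaabaab'
  #24 SA[24]=2  'babaaaaaabaabaaababaaabaab'
  #25 SA[25]=18  'babaaabaab'
  #26 SA[26]=1  'bbabaaaaaabaabaaababaaabaab'
  #27 SA[27]=0  'bbbabaaaaaabaabaaababaaabaab'

[5, 6, 7, 21, 8, 15, 25, 12, 22, 9, 16, 26, 3, 19, 13, 23, 10, 17, 27, 4, 20, 14, 24, 11, 2, 18, 1, 0]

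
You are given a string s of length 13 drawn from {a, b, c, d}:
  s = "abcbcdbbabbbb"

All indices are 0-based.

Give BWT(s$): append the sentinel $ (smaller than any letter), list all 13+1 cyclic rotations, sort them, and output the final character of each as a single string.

rank  rotation        last
    0  $abcbcdbbabbbb  b
    1  abbbb$abcbcdbb  b
    2  abcbcdbbabbbb$  $
    3  b$abcbcdbbabbb  b
    4  babbbb$abcbcdb  b
    5  bb$abcbcdbbabb  b
    6  bbabbbb$abcbcd  d
    7  bbb$abcbcdbbab  b
    8  bbbb$abcbcdbba  a
    9  bcbcdbbabbbb$a  a
   10  bcdbbabbbb$abc  c
   11  cbcdbbabbbb$ab  b
   12  cdbbabbbb$abcb  b
   13  dbbabbbb$abcbc  c

bb$bbbdbaacbbc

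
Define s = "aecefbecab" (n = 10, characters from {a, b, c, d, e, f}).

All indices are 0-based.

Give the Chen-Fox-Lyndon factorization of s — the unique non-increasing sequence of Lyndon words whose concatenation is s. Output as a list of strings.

["aecefbec", "ab"]

emit factor 1: 'aecefbec' (i=0, period=8)
emit factor 2: 'ab' (i=8, period=2)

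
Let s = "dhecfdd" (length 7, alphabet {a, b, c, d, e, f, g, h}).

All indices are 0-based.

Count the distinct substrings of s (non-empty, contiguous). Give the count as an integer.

sorted suffixes:
  #0 SA[0]=3  'cfdd'
  #1 SA[1]=6  'd'
  #2 SA[2]=5  'dd'
  #3 SA[3]=0  'dhecfdd'
  #4 SA[4]=2  'ecfdd'
  #5 SA[5]=4  'fdd'
  #6 SA[6]=1  'hecfdd'

SA = [3, 6, 5, 0, 2, 4, 1]
rank  pair      lcp
   1  s[3:],s[6:]  0  ''
   2  s[6:],s[5:]  1  'd'
   3  s[5:],s[0:]  1  'd'
   4  s[0:],s[2:]  0  ''
   5  s[2:],s[4:]  0  ''
   6  s[4:],s[1:]  0  ''

n(n+1)/2 = 7·8/2 = 28
Σ LCP = 0 + 0 + 1 + 1 + 0 + 0 + 0 = 2
distinct = 28 − 2 = 26

26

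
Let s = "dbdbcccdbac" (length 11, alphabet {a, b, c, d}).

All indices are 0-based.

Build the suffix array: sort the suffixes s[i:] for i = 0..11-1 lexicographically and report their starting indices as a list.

rank→(start, suffix):
  0 → (9, 'ac')
  1 → (8, 'bac')
  2 → (3, 'bcccdbac')
  3 → (1, 'bdbcccdbac')
  4 → (10, 'c')
  5 → (4, 'cccdbac')
  6 → (5, 'ccdbac')
  7 → (6, 'cdbac')
  8 → (7, 'dbac')
  9 → (2, 'dbcccdbac')
  10 → (0, 'dbdbcccdbac')

[9, 8, 3, 1, 10, 4, 5, 6, 7, 2, 0]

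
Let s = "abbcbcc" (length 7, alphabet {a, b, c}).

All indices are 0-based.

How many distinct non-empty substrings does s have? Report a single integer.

rank | idx | suffix
   0 |   0 | abbcbcc
   1 |   1 | bbcbcc
   2 |   2 | bcbcc
   3 |   4 | bcc
   4 |   6 | c
   5 |   3 | cbcc
   6 |   5 | cc

SA = [0, 1, 2, 4, 6, 3, 5]
i: (SA[i-1],SA[i]) lcp shared
  1: (0,1) 0 ''
  2: (1,2) 1 'b'
  3: (2,4) 2 'bc'
  4: (4,6) 0 ''
  5: (6,3) 1 'c'
  6: (3,5) 1 'c'

n(n+1)/2 = 7·8/2 = 28
Σ LCP = 0 + 0 + 1 + 2 + 0 + 1 + 1 = 5
distinct = 28 − 5 = 23

23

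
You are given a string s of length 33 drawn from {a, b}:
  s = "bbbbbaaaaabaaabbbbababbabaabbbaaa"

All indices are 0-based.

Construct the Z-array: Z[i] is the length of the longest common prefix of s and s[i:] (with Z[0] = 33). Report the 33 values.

[33, 4, 3, 2, 1, 0, 0, 0, 0, 0, 1, 0, 0, 0, 4, 3, 2, 1, 0, 1, 0, 2, 1, 0, 1, 0, 0, 3, 2, 1, 0, 0, 0]

Z[0]=33
i=1: fresh scan; Z[1]=4 grow→box=[1,5)
i=2: min(r-i=3, Z[1]=4)=3; Z[2]=3
i=3: min(r-i=2, Z[2]=3)=2; Z[3]=2
i=4: min(r-i=1, Z[3]=2)=1; Z[4]=1
i=5: fresh scan; Z[5]=0
i=6: fresh scan; Z[6]=0
i=7: fresh scan; Z[7]=0
i=8: fresh scan; Z[8]=0
i=9: fresh scan; Z[9]=0
i=10: fresh scan; Z[10]=1 grow→box=[10,11)
i=11: fresh scan; Z[11]=0
i=12: fresh scan; Z[12]=0
i=13: fresh scan; Z[13]=0
i=14: fresh scan; Z[14]=4 grow→box=[14,18)
i=15: min(r-i=3, Z[1]=4)=3; Z[15]=3
i=16: min(r-i=2, Z[2]=3)=2; Z[16]=2
i=17: min(r-i=1, Z[3]=2)=1; Z[17]=1
i=18: fresh scan; Z[18]=0
i=19: fresh scan; Z[19]=1 grow→box=[19,20)
i=20: fresh scan; Z[20]=0
i=21: fresh scan; Z[21]=2 grow→box=[21,23)
i=22: min(r-i=1, Z[1]=4)=1; Z[22]=1
i=23: fresh scan; Z[23]=0
i=24: fresh scan; Z[24]=1 grow→box=[24,25)
i=25: fresh scan; Z[25]=0
i=26: fresh scan; Z[26]=0
i=27: fresh scan; Z[27]=3 grow→box=[27,30)
i=28: min(r-i=2, Z[1]=4)=2; Z[28]=2
i=29: min(r-i=1, Z[2]=3)=1; Z[29]=1
i=30: fresh scan; Z[30]=0
i=31: fresh scan; Z[31]=0
i=32: fresh scan; Z[32]=0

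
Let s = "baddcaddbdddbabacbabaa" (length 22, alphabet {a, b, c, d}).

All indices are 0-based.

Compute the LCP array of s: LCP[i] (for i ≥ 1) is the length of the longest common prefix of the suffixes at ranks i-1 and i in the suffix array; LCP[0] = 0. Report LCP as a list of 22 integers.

[0, 1, 1, 3, 1, 1, 3, 0, 2, 4, 2, 2, 1, 0, 1, 0, 2, 1, 1, 3, 2, 2]

rank | idx | suffix
   0 |  21 | a
   1 |  20 | aa
   2 |  18 | abaa
   3 |  13 | abacbabaa
   4 |  15 | acbabaa
   5 |   5 | addbdddbabacbabaa
   6 |   1 | addcaddbdddbabacbabaa
   7 |  19 | baa
   8 |  17 | babaa
   9 |  12 | babacbabaa
  10 |  14 | bacbabaa
  11 |   0 | baddcaddbdddbabacbabaa
  12 |   8 | bdddbabacbabaa
  13 |   4 | caddbdddbabacbabaa
  14 |  16 | cbabaa
  15 |  11 | dbabacbabaa
  16 |   7 | dbdddbabacbabaa
  17 |   3 | dcaddbdddbabacbabaa
  18 |  10 | ddbabacbabaa
  19 |   6 | ddbdddbabacbabaa
  20 |   2 | ddcaddbdddbabacbabaa
  21 |   9 | dddbabacbabaa

SA = [21, 20, 18, 13, 15, 5, 1, 19, 17, 12, 14, 0, 8, 4, 16, 11, 7, 3, 10, 6, 2, 9]
i: (SA[i-1],SA[i]) lcp shared
  1: (21,20) 1 'a'
  2: (20,18) 1 'a'
  3: (18,13) 3 'aba'
  4: (13,15) 1 'a'
  5: (15,5) 1 'a'
  6: (5,1) 3 'add'
  7: (1,19) 0 ''
  8: (19,17) 2 'ba'
  9: (17,12) 4 'baba'
  10: (12,14) 2 'ba'
  11: (14,0) 2 'ba'
  12: (0,8) 1 'b'
  13: (8,4) 0 ''
  14: (4,16) 1 'c'
  15: (16,11) 0 ''
  16: (11,7) 2 'db'
  17: (7,3) 1 'd'
  18: (3,10) 1 'd'
  19: (10,6) 3 'ddb'
  20: (6,2) 2 'dd'
  21: (2,9) 2 'dd'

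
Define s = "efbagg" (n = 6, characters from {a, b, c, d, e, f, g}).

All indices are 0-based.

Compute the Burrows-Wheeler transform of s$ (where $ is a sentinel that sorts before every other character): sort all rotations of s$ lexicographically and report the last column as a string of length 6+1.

rank  rotation last
    0  $efbagg  g
    1  agg$efb  b
    2  bagg$ef  f
    3  efbagg$  $
    4  fbagg$e  e
    5  g$efbag  g
    6  gg$efba  a

gbf$ega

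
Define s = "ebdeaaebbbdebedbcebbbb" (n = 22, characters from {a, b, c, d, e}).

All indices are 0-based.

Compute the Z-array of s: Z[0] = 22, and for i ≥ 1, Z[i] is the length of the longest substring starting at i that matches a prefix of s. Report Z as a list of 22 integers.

[22, 0, 0, 1, 0, 0, 2, 0, 0, 0, 0, 2, 0, 1, 0, 0, 0, 2, 0, 0, 0, 0]

Z[0]=22
i=1: i≥r, start 0; Z[1]=0
i=2: i≥r, start 0; Z[2]=0
i=3: i≥r, start 0; Z[3]=1 scan→box=[3,4)
i=4: i≥r, start 0; Z[4]=0
i=5: i≥r, start 0; Z[5]=0
i=6: i≥r, start 0; Z[6]=2 scan→box=[6,8)
i=7: min(r-i=1, Z[1]=0)=0; Z[7]=0
i=8: i≥r, start 0; Z[8]=0
i=9: i≥r, start 0; Z[9]=0
i=10: i≥r, start 0; Z[10]=0
i=11: i≥r, start 0; Z[11]=2 scan→box=[11,13)
i=12: min(r-i=1, Z[1]=0)=0; Z[12]=0
i=13: i≥r, start 0; Z[13]=1 scan→box=[13,14)
i=14: i≥r, start 0; Z[14]=0
i=15: i≥r, start 0; Z[15]=0
i=16: i≥r, start 0; Z[16]=0
i=17: i≥r, start 0; Z[17]=2 scan→box=[17,19)
i=18: min(r-i=1, Z[1]=0)=0; Z[18]=0
i=19: i≥r, start 0; Z[19]=0
i=20: i≥r, start 0; Z[20]=0
i=21: i≥r, start 0; Z[21]=0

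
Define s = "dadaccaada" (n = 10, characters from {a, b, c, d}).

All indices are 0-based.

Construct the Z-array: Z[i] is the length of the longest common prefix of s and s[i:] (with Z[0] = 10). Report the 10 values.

Z[0]=10
i=1: outside box; Z[1]=0
i=2: outside box; Z[2]=2 grow→box=[2,4)
i=3: min(r-i=1, Z[1]=0)=0; Z[3]=0
i=4: outside box; Z[4]=0
i=5: outside box; Z[5]=0
i=6: outside box; Z[6]=0
i=7: outside box; Z[7]=0
i=8: outside box; Z[8]=2 grow→box=[8,10)
i=9: min(r-i=1, Z[1]=0)=0; Z[9]=0

[10, 0, 2, 0, 0, 0, 0, 0, 2, 0]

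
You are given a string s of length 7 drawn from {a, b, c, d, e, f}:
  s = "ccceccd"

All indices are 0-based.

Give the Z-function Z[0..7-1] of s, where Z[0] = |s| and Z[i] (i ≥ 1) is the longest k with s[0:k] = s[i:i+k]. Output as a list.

Z[0]=7
i=1: outside box; Z[1]=2 grow→box=[1,3)
i=2: min(r-i=1, Z[1]=2)=1; Z[2]=1
i=3: outside box; Z[3]=0
i=4: outside box; Z[4]=2 grow→box=[4,6)
i=5: min(r-i=1, Z[1]=2)=1; Z[5]=1
i=6: outside box; Z[6]=0

[7, 2, 1, 0, 2, 1, 0]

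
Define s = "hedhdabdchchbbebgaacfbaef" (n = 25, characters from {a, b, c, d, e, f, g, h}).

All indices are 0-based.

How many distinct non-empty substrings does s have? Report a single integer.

sorted suffixes:
  #0 SA[0]=17  'aacfbaef'
  #1 SA[1]=5  'abdchchbbebgaacfbaef'
  #2 SA[2]=18  'acfbaef'
  #3 SA[3]=22  'aef'
  #4 SA[4]=21  'baef'
  #5 SA[5]=12  'bbebgaacfbaef'
  #6 SA[6]=6  'bdchchbbebgaacfbaef'
  #7 SA[7]=13  'bebgaacfbaef'
  #8 SA[8]=15  'bgaacfbaef'
  #9 SA[9]=19  'cfbaef'
  #10 SA[10]=10  'chbbebgaacfbaef'
  #11 SA[11]=8  'chchbbebgaacfbaef'
  #12 SA[12]=4  'dabdchchbbebgaacfbaef'
  #13 SA[13]=7  'dchchbbebgaacfbaef'
  #14 SA[14]=2  'dhdabdchchbbebgaacfbaef'
  #15 SA[15]=14  'ebgaacfbaef'
  #16 SA[16]=1  'edhdabdchchbbebgaacfbaef'
  #17 SA[17]=23  'ef'
  #18 SA[18]=24  'f'
  #19 SA[19]=20  'fbaef'
  #20 SA[20]=16  'gaacfbaef'
  #21 SA[21]=11  'hbbebgaacfbaef'
  #22 SA[22]=9  'hchbbebgaacfbaef'
  #23 SA[23]=3  'hdabdchchbbebgaacfbaef'
  #24 SA[24]=0  'hedhdabdchchbbebgaacfbaef'

SA = [17, 5, 18, 22, 21, 12, 6, 13, 15, 19, 10, 8, 4, 7, 2, 14, 1, 23, 24, 20, 16, 11, 9, 3, 0]
i: (SA[i-1],SA[i]) lcp shared
  1: (17,5) 1 'a'
  2: (5,18) 1 'a'
  3: (18,22) 1 'a'
  4: (22,21) 0 ''
  5: (21,12) 1 'b'
  6: (12,6) 1 'b'
  7: (6,13) 1 'b'
  8: (13,15) 1 'b'
  9: (15,19) 0 ''
  10: (19,10) 1 'c'
  11: (10,8) 2 'ch'
  12: (8,4) 0 ''
  13: (4,7) 1 'd'
  14: (7,2) 1 'd'
  15: (2,14) 0 ''
  16: (14,1) 1 'e'
  17: (1,23) 1 'e'
  18: (23,24) 0 ''
  19: (24,20) 1 'f'
  20: (20,16) 0 ''
  21: (16,11) 0 ''
  22: (11,9) 1 'h'
  23: (9,3) 1 'h'
  24: (3,0) 1 'h'

n(n+1)/2 = 25·26/2 = 325
Σ LCP = 0 + 1 + 1 + 1 + 0 + 1 + 1 + 1 + 1 + 0 + 1 + 2 + 0 + 1 + 1 + 0 + 1 + 1 + 0 + 1 + 0 + 0 + 1 + 1 + 1 = 18
distinct = 325 − 18 = 307

307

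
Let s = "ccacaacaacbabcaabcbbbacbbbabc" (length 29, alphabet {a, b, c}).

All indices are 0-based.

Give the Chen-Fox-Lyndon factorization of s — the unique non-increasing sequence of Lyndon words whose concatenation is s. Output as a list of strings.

emit factor 1: 'c' (i=0, period=1)
emit factor 2: 'c' (i=1, period=1)
emit factor 3: 'ac' (i=2, period=2)
emit factor 4: 'aacaacbabc' (i=4, period=10)
emit factor 5: 'aabcbbbacbbbabc' (i=14, period=15)

["c", "c", "ac", "aacaacbabc", "aabcbbbacbbbabc"]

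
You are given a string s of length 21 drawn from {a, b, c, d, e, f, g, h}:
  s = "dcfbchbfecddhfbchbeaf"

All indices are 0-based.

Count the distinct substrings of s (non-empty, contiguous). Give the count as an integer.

rank | idx | suffix
   0 |  19 | af
   1 |  14 | bchbeaf
   2 |   3 | bchbfecddhfbchbeaf
   3 |  17 | beaf
   4 |   6 | bfecddhfbchbeaf
   5 |   9 | cddhfbchbeaf
   6 |   1 | cfbchbfecddhfbchbeaf
   7 |  15 | chbeaf
   8 |   4 | chbfecddhfbchbeaf
   9 |   0 | dcfbchbfecddhfbchbeaf
  10 |  10 | ddhfbchbeaf
  11 |  11 | dhfbchbeaf
  12 |  18 | eaf
  13 |   8 | ecddhfbchbeaf
  14 |  20 | f
  15 |  13 | fbchbeaf
  16 |   2 | fbchbfecddhfbchbeaf
  17 |   7 | fecddhfbchbeaf
  18 |  16 | hbeaf
  19 |   5 | hbfecddhfbchbeaf
  20 |  12 | hfbchbeaf

SA = [19, 14, 3, 17, 6, 9, 1, 15, 4, 0, 10, 11, 18, 8, 20, 13, 2, 7, 16, 5, 12]
i: (SA[i-1],SA[i]) lcp shared
  1: (19,14) 0 ''
  2: (14,3) 4 'bchb'
  3: (3,17) 1 'b'
  4: (17,6) 1 'b'
  5: (6,9) 0 ''
  6: (9,1) 1 'c'
  7: (1,15) 1 'c'
  8: (15,4) 3 'chb'
  9: (4,0) 0 ''
  10: (0,10) 1 'd'
  11: (10,11) 1 'd'
  12: (11,18) 0 ''
  13: (18,8) 1 'e'
  14: (8,20) 0 ''
  15: (20,13) 1 'f'
  16: (13,2) 5 'fbchb'
  17: (2,7) 1 'f'
  18: (7,16) 0 ''
  19: (16,5) 2 'hb'
  20: (5,12) 1 'h'

n(n+1)/2 = 21·22/2 = 231
Σ LCP = 0 + 0 + 4 + 1 + 1 + 0 + 1 + 1 + 3 + 0 + 1 + 1 + 0 + 1 + 0 + 1 + 5 + 1 + 0 + 2 + 1 = 24
distinct = 231 − 24 = 207

207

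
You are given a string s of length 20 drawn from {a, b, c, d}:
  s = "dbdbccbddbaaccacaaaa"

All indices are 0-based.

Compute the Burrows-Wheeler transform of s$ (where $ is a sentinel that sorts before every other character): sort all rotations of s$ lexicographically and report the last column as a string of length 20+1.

rank  rotation               last
    0  $dbdbccbddbaaccacaaaa  a
    1  a$dbdbccbddbaaccacaaa  a
    2  aa$dbdbccbddbaaccacaa  a
    3  aaa$dbdbccbddbaaccaca  a
    4  aaaa$dbdbccbddbaaccac  c
    5  aaccacaaaa$dbdbccbddb  b
    6  acaaaa$dbdbccbddbaacc  c
    7  accacaaaa$dbdbccbddba  a
    8  baaccacaaaa$dbdbccbdd  d
    9  bccbddbaaccacaaaa$dbd  d
   10  bdbccbddbaaccacaaaa$d  d
   11  bddbaaccacaaaa$dbdbcc  c
   12  caaaa$dbdbccbddbaacca  a
   13  cacaaaa$dbdbccbddbaac  c
   14  cbddbaaccacaaaa$dbdbc  c
   15  ccacaaaa$dbdbccbddbaa  a
   16  ccbddbaaccacaaaa$dbdb  b
   17  dbaaccacaaaa$dbdbccbd  d
   18  dbccbddbaaccacaaaa$db  b
   19  dbdbccbddbaaccacaaaa$  $
   20  ddbaaccacaaaa$dbdbccb  b

aaaacbcadddcaccabdb$b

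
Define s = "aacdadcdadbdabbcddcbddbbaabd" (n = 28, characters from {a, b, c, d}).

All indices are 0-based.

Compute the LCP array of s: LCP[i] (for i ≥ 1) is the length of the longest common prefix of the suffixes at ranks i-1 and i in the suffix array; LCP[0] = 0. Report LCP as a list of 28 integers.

rank | idx | suffix
   0 |  24 | aabd
   1 |   0 | aacdadcdadbdabbcddcbddbbaabd
   2 |  12 | abbcddcbddbbaabd
   3 |  25 | abd
   4 |   1 | acdadcdadbdabbcddcbddbbaabd
   5 |   8 | adbdabbcddcbddbbaabd
   6 |   4 | adcdadbdabbcddcbddbbaabd
   7 |  23 | baabd
   8 |  22 | bbaabd
   9 |  13 | bbcddcbddbbaabd
  10 |  14 | bcddcbddbbaabd
  11 |  26 | bd
  12 |  10 | bdabbcddcbddbbaabd
  13 |  19 | bddbbaabd
  14 |  18 | cbddbbaabd
  15 |   6 | cdadbdabbcddcbddbbaabd
  16 |   2 | cdadcdadbdabbcddcbddbbaabd
  17 |  15 | cddcbddbbaabd
  18 |  27 | d
  19 |  11 | dabbcddcbddbbaabd
  20 |   7 | dadbdabbcddcbddbbaabd
  21 |   3 | dadcdadbdabbcddcbddbbaabd
  22 |  21 | dbbaabd
  23 |   9 | dbdabbcddcbddbbaabd
  24 |  17 | dcbddbbaabd
  25 |   5 | dcdadbdabbcddcbddbbaabd
  26 |  20 | ddbbaabd
  27 |  16 | ddcbddbbaabd

SA = [24, 0, 12, 25, 1, 8, 4, 23, 22, 13, 14, 26, 10, 19, 18, 6, 2, 15, 27, 11, 7, 3, 21, 9, 17, 5, 20, 16]
[i] adj suffixes → lcp
  [1] 24/0 → 2 ('aa')
  [2] 0/12 → 1 ('a')
  [3] 12/25 → 2 ('ab')
  [4] 25/1 → 1 ('a')
  [5] 1/8 → 1 ('a')
  [6] 8/4 → 2 ('ad')
  [7] 4/23 → 0 ('')
  [8] 23/22 → 1 ('b')
  [9] 22/13 → 2 ('bb')
  [10] 13/14 → 1 ('b')
  [11] 14/26 → 1 ('b')
  [12] 26/10 → 2 ('bd')
  [13] 10/19 → 2 ('bd')
  [14] 19/18 → 0 ('')
  [15] 18/6 → 1 ('c')
  [16] 6/2 → 4 ('cdad')
  [17] 2/15 → 2 ('cd')
  [18] 15/27 → 0 ('')
  [19] 27/11 → 1 ('d')
  [20] 11/7 → 2 ('da')
  [21] 7/3 → 3 ('dad')
  [22] 3/21 → 1 ('d')
  [23] 21/9 → 2 ('db')
  [24] 9/17 → 1 ('d')
  [25] 17/5 → 2 ('dc')
  [26] 5/20 → 1 ('d')
  [27] 20/16 → 2 ('dd')

[0, 2, 1, 2, 1, 1, 2, 0, 1, 2, 1, 1, 2, 2, 0, 1, 4, 2, 0, 1, 2, 3, 1, 2, 1, 2, 1, 2]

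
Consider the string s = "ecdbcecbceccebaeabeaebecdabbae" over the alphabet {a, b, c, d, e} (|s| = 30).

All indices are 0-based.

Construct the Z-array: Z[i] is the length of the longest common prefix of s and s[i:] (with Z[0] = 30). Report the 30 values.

[30, 0, 0, 0, 0, 2, 0, 0, 0, 2, 0, 0, 1, 0, 0, 1, 0, 0, 1, 0, 1, 0, 3, 0, 0, 0, 0, 0, 0, 1]

Z[0]=30
i=1: i≥r, start 0; Z[1]=0
i=2: i≥r, start 0; Z[2]=0
i=3: i≥r, start 0; Z[3]=0
i=4: i≥r, start 0; Z[4]=0
i=5: i≥r, start 0; Z[5]=2 scan→box=[5,7)
i=6: min(r-i=1, Z[1]=0)=0; Z[6]=0
i=7: i≥r, start 0; Z[7]=0
i=8: i≥r, start 0; Z[8]=0
i=9: i≥r, start 0; Z[9]=2 scan→box=[9,11)
i=10: min(r-i=1, Z[1]=0)=0; Z[10]=0
i=11: i≥r, start 0; Z[11]=0
i=12: i≥r, start 0; Z[12]=1 scan→box=[12,13)
i=13: i≥r, start 0; Z[13]=0
i=14: i≥r, start 0; Z[14]=0
i=15: i≥r, start 0; Z[15]=1 scan→box=[15,16)
i=16: i≥r, start 0; Z[16]=0
i=17: i≥r, start 0; Z[17]=0
i=18: i≥r, start 0; Z[18]=1 scan→box=[18,19)
i=19: i≥r, start 0; Z[19]=0
i=20: i≥r, start 0; Z[20]=1 scan→box=[20,21)
i=21: i≥r, start 0; Z[21]=0
i=22: i≥r, start 0; Z[22]=3 scan→box=[22,25)
i=23: min(r-i=2, Z[1]=0)=0; Z[23]=0
i=24: min(r-i=1, Z[2]=0)=0; Z[24]=0
i=25: i≥r, start 0; Z[25]=0
i=26: i≥r, start 0; Z[26]=0
i=27: i≥r, start 0; Z[27]=0
i=28: i≥r, start 0; Z[28]=0
i=29: i≥r, start 0; Z[29]=1 scan→box=[29,30)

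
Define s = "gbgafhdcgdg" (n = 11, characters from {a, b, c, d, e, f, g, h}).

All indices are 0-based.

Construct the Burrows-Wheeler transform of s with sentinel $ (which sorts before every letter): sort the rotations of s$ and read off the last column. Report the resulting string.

rank  rotation      last
    0  $gbgafhdcgdg  g
    1  afhdcgdg$gbg  g
    2  bgafhdcgdg$g  g
    3  cgdg$gbgafhd  d
    4  dcgdg$gbgafh  h
    5  dg$gbgafhdcg  g
    6  fhdcgdg$gbga  a
    7  g$gbgafhdcgd  d
    8  gafhdcgdg$gb  b
    9  gbgafhdcgdg$  $
   10  gdg$gbgafhdc  c
   11  hdcgdg$gbgaf  f

gggdhgadb$cf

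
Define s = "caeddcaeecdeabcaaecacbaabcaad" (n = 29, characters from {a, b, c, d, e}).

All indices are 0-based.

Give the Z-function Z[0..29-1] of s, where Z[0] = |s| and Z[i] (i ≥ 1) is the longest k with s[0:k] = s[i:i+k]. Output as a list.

[29, 0, 0, 0, 0, 3, 0, 0, 0, 1, 0, 0, 0, 0, 2, 0, 0, 0, 2, 0, 1, 0, 0, 0, 0, 2, 0, 0, 0]

Z[0]=29
i=1: outside box; Z[1]=0
i=2: outside box; Z[2]=0
i=3: outside box; Z[3]=0
i=4: outside box; Z[4]=0
i=5: outside box; Z[5]=3 grow→box=[5,8)
i=6: min(r-i=2, Z[1]=0)=0; Z[6]=0
i=7: min(r-i=1, Z[2]=0)=0; Z[7]=0
i=8: outside box; Z[8]=0
i=9: outside box; Z[9]=1 grow→box=[9,10)
i=10: outside box; Z[10]=0
i=11: outside box; Z[11]=0
i=12: outside box; Z[12]=0
i=13: outside box; Z[13]=0
i=14: outside box; Z[14]=2 grow→box=[14,16)
i=15: min(r-i=1, Z[1]=0)=0; Z[15]=0
i=16: outside box; Z[16]=0
i=17: outside box; Z[17]=0
i=18: outside box; Z[18]=2 grow→box=[18,20)
i=19: min(r-i=1, Z[1]=0)=0; Z[19]=0
i=20: outside box; Z[20]=1 grow→box=[20,21)
i=21: outside box; Z[21]=0
i=22: outside box; Z[22]=0
i=23: outside box; Z[23]=0
i=24: outside box; Z[24]=0
i=25: outside box; Z[25]=2 grow→box=[25,27)
i=26: min(r-i=1, Z[1]=0)=0; Z[26]=0
i=27: outside box; Z[27]=0
i=28: outside box; Z[28]=0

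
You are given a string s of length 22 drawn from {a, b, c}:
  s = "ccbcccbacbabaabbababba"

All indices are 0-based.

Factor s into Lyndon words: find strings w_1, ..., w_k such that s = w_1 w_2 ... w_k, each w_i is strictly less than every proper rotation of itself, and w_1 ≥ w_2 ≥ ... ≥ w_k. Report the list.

emit factor 1: 'c' (i=0, period=1)
emit factor 2: 'c' (i=1, period=1)
emit factor 3: 'bccc' (i=2, period=4)
emit factor 4: 'b' (i=6, period=1)
emit factor 5: 'acb' (i=7, period=3)
emit factor 6: 'ab' (i=10, period=2)
emit factor 7: 'aabbababb' (i=12, period=9)
emit factor 8: 'a' (i=21, period=1)

["c", "c", "bccc", "b", "acb", "ab", "aabbababb", "a"]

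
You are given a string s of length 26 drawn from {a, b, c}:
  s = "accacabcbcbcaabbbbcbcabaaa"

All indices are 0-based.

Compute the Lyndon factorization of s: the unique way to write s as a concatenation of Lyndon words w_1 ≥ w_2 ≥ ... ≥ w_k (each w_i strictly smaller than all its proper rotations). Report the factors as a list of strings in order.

["acc", "ac", "abcbcbc", "aabbbbcbcab", "a", "a", "a"]

emit factor 1: 'acc' (i=0, period=3)
emit factor 2: 'ac' (i=3, period=2)
emit factor 3: 'abcbcbc' (i=5, period=7)
emit factor 4: 'aabbbbcbcab' (i=12, period=11)
emit factor 5: 'a' (i=23, period=1)
emit factor 6: 'a' (i=24, period=1)
emit factor 7: 'a' (i=25, period=1)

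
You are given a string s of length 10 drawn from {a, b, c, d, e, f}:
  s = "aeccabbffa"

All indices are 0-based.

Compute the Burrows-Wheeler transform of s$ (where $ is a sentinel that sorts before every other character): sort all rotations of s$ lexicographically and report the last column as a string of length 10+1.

rank  rotation     last
    0  $aeccabbffa  a
    1  a$aeccabbff  f
    2  abbffa$aecc  c
    3  aeccabbffa$  $
    4  bbffa$aecca  a
    5  bffa$aeccab  b
    6  cabbffa$aec  c
    7  ccabbffa$ae  e
    8  eccabbffa$a  a
    9  fa$aeccabbf  f
   10  ffa$aeccabb  b

afc$abceafb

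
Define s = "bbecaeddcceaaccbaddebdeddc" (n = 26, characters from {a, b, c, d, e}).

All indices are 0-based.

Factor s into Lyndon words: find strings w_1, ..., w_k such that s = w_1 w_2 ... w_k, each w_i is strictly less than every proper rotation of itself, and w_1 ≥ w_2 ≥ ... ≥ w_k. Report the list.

["bbec", "aeddcce", "aaccbaddebdeddc"]

emit factor 1: 'bbec' (i=0, period=4)
emit factor 2: 'aeddcce' (i=4, period=7)
emit factor 3: 'aaccbaddebdeddc' (i=11, period=15)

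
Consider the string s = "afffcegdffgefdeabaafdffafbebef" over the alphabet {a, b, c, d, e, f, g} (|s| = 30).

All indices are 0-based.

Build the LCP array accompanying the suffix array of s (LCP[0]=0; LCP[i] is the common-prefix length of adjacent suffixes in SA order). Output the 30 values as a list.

[0, 1, 1, 2, 2, 0, 1, 2, 0, 0, 1, 3, 0, 1, 1, 2, 1, 0, 1, 1, 1, 1, 2, 1, 2, 2, 2, 1, 0, 1]

sorted suffixes:
  #0 SA[0]=17  'aafdffafbebef'
  #1 SA[1]=15  'abaafdffafbebef'
  #2 SA[2]=23  'afbebef'
  #3 SA[3]=18  'afdffafbebef'
  #4 SA[4]=0  'afffcegdffgefdeabaafdffafbebef'
  #5 SA[5]=16  'baafdffafbebef'
  #6 SA[6]=25  'bebef'
  #7 SA[7]=27  'bef'
  #8 SA[8]=4  'cegdffgefdeabaafdffafbebef'
  #9 SA[9]=13  'deabaafdffafbebef'
  #10 SA[10]=20  'dffafbebef'
  #11 SA[11]=7  'dffgefdeabaafdffafbebef'
  #12 SA[12]=14  'eabaafdffafbebef'
  #13 SA[13]=26  'ebef'
  #14 SA[14]=28  'ef'
  #15 SA[15]=11  'efdeabaafdffafbebef'
  #16 SA[16]=5  'egdffgefdeabaafdffafbebef'
  #17 SA[17]=29  'f'
  #18 SA[18]=22  'fafbebef'
  #19 SA[19]=24  'fbebef'
  #20 SA[20]=3  'fcegdffgefdeabaafdffafbebef'
  #21 SA[21]=12  'fdeabaafdffafbebef'
  #22 SA[22]=19  'fdffafbebef'
  #23 SA[23]=21  'ffafbebef'
  #24 SA[24]=2  'ffcegdffgefdeabaafdffafbebef'
  #25 SA[25]=1  'fffcegdffgefdeabaafdffafbebef'
  #26 SA[26]=8  'ffgefdeabaafdffafbebef'
  #27 SA[27]=9  'fgefdeabaafdffafbebef'
  #28 SA[28]=6  'gdffgefdeabaafdffafbebef'
  #29 SA[29]=10  'gefdeabaafdffafbebef'

SA = [17, 15, 23, 18, 0, 16, 25, 27, 4, 13, 20, 7, 14, 26, 28, 11, 5, 29, 22, 24, 3, 12, 19, 21, 2, 1, 8, 9, 6, 10]
i: (SA[i-1],SA[i]) lcp shared
  1: (17,15) 1 'a'
  2: (15,23) 1 'a'
  3: (23,18) 2 'af'
  4: (18,0) 2 'af'
  5: (0,16) 0 ''
  6: (16,25) 1 'b'
  7: (25,27) 2 'be'
  8: (27,4) 0 ''
  9: (4,13) 0 ''
  10: (13,20) 1 'd'
  11: (20,7) 3 'dff'
  12: (7,14) 0 ''
  13: (14,26) 1 'e'
  14: (26,28) 1 'e'
  15: (28,11) 2 'ef'
  16: (11,5) 1 'e'
  17: (5,29) 0 ''
  18: (29,22) 1 'f'
  19: (22,24) 1 'f'
  20: (24,3) 1 'f'
  21: (3,12) 1 'f'
  22: (12,19) 2 'fd'
  23: (19,21) 1 'f'
  24: (21,2) 2 'ff'
  25: (2,1) 2 'ff'
  26: (1,8) 2 'ff'
  27: (8,9) 1 'f'
  28: (9,6) 0 ''
  29: (6,10) 1 'g'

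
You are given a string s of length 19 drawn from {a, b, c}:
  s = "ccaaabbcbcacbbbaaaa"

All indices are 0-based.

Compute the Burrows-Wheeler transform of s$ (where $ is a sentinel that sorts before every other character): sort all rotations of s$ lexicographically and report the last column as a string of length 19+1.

aaaabcaacbbcacbcbab$

rank  rotation              last
    0  $ccaaabbcbcacbbbaaaa  a
    1  a$ccaaabbcbcacbbbaaa  a
    2  aa$ccaaabbcbcacbbbaa  a
    3  aaa$ccaaabbcbcacbbba  a
    4  aaaa$ccaaabbcbcacbbb  b
    5  aaabbcbcacbbbaaaa$cc  c
    6  aabbcbcacbbbaaaa$cca  a
    7  abbcbcacbbbaaaa$ccaa  a
    8  acbbbaaaa$ccaaabbcbc  c
    9  baaaa$ccaaabbcbcacbb  b
   10  bbaaaa$ccaaabbcbcacb  b
   11  bbbaaaa$ccaaabbcbcac  c
   12  bbcbcacbbbaaaa$ccaaa  a
   13  bcacbbbaaaa$ccaaabbc  c
   14  bcbcacbbbaaaa$ccaaab  b
   15  caaabbcbcacbbbaaaa$c  c
   16  cacbbbaaaa$ccaaabbcb  b
   17  cbbbaaaa$ccaaabbcbca  a
   18  cbcacbbbaaaa$ccaaabb  b
   19  ccaaabbcbcacbbbaaaa$  $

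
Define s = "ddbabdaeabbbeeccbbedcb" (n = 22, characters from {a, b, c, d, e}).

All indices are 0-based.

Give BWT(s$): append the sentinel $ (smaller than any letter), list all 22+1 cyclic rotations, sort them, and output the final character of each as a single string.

bebdcdacbabbdcebde$aebb

rank  rotation                 last
    0  $ddbabdaeabbbeeccbbedcb  b
    1  abbbeeccbbedcb$ddbabdae  e
    2  abdaeabbbeeccbbedcb$ddb  b
    3  aeabbbeeccbbedcb$ddbabd  d
    4  b$ddbabdaeabbbeeccbbedc  c
    5  babdaeabbbeeccbbedcb$dd  d
    6  bbbeeccbbedcb$ddbabdaea  a
    7  bbedcb$ddbabdaeabbbeecc  c
    8  bbeeccbbedcb$ddbabdaeab  b
    9  bdaeabbbeeccbbedcb$ddba  a
   10  bedcb$ddbabdaeabbbeeccb  b
   11  beeccbbedcb$ddbabdaeabb  b
   12  cb$ddbabdaeabbbeeccbbed  d
   13  cbbedcb$ddbabdaeabbbeec  c
   14  ccbbedcb$ddbabdaeabbbee  e
   15  daeabbbeeccbbedcb$ddbab  b
   16  dbabdaeabbbeeccbbedcb$d  d
   17  dcb$ddbabdaeabbbeeccbbe  e
   18  ddbabdaeabbbeeccbbedcb$  $
   19  eabbbeeccbbedcb$ddbabda  a
   20  eccbbedcb$ddbabdaeabbbe  e
   21  edcb$ddbabdaeabbbeeccbb  b
   22  eeccbbedcb$ddbabdaeabbb  b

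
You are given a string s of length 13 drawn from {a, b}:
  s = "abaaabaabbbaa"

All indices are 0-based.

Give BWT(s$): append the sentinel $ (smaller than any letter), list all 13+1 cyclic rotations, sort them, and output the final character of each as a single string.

rank  rotation        last
    0  $abaaabaabbbaa  a
    1  a$abaaabaabbba  a
    2  aa$abaaabaabbb  b
    3  aaabaabbbaa$ab  b
    4  aabaabbbaa$aba  a
    5  aabbbaa$abaaab  b
    6  abaaabaabbbaa$  $
    7  abaabbbaa$abaa  a
    8  abbbaa$abaaaba  a
    9  baa$abaaabaabb  b
   10  baaabaabbbaa$a  a
   11  baabbbaa$abaaa  a
   12  bbaa$abaaabaab  b
   13  bbbaa$abaaabaa  a

aabbab$aabaaba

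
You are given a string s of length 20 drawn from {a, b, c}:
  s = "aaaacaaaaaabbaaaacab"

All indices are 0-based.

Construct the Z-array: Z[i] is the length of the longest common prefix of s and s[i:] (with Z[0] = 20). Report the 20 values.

Z[0]=20
i=1: outside box; Z[1]=3 grow→box=[1,4)
i=2: min(r-i=2, Z[1]=3)=2; Z[2]=2
i=3: min(r-i=1, Z[2]=2)=1; Z[3]=1
i=4: outside box; Z[4]=0
i=5: outside box; Z[5]=4 grow→box=[5,9)
i=6: min(r-i=3, Z[1]=3)=3; Z[6]=4 grow→box=[6,10)
i=7: min(r-i=3, Z[1]=3)=3; Z[7]=4 grow→box=[7,11)
i=8: min(r-i=3, Z[1]=3)=3; Z[8]=3
i=9: min(r-i=2, Z[2]=2)=2; Z[9]=2
i=10: min(r-i=1, Z[3]=1)=1; Z[10]=1
i=11: outside box; Z[11]=0
i=12: outside box; Z[12]=0
i=13: outside box; Z[13]=6 grow→box=[13,19)
i=14: min(r-i=5, Z[1]=3)=3; Z[14]=3
i=15: min(r-i=4, Z[2]=2)=2; Z[15]=2
i=16: min(r-i=3, Z[3]=1)=1; Z[16]=1
i=17: min(r-i=2, Z[4]=0)=0; Z[17]=0
i=18: min(r-i=1, Z[5]=4)=1; Z[18]=1
i=19: outside box; Z[19]=0

[20, 3, 2, 1, 0, 4, 4, 4, 3, 2, 1, 0, 0, 6, 3, 2, 1, 0, 1, 0]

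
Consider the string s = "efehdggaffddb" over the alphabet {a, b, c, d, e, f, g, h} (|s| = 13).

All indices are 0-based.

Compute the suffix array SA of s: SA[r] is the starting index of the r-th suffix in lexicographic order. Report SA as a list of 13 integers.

[7, 12, 11, 10, 4, 0, 2, 9, 1, 8, 6, 5, 3]

rank | idx | suffix
   0 |   7 | affddb
   1 |  12 | b
   2 |  11 | db
   3 |  10 | ddb
   4 |   4 | dggaffddb
   5 |   0 | efehdggaffddb
   6 |   2 | ehdggaffddb
   7 |   9 | fddb
   8 |   1 | fehdggaffddb
   9 |   8 | ffddb
  10 |   6 | gaffddb
  11 |   5 | ggaffddb
  12 |   3 | hdggaffddb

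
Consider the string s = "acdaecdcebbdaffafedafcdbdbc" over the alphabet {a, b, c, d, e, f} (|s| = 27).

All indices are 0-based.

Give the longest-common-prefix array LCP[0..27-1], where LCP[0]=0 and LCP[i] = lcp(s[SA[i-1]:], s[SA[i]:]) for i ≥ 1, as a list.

sorted suffixes:
  #0 SA[0]=0  'acdaecdcebbdaffafedafcdbdbc'
  #1 SA[1]=3  'aecdcebbdaffafedafcdbdbc'
  #2 SA[2]=19  'afcdbdbc'
  #3 SA[3]=15  'afedafcdbdbc'
  #4 SA[4]=12  'affafedafcdbdbc'
  #5 SA[5]=9  'bbdaffafedafcdbdbc'
  #6 SA[6]=25  'bc'
  #7 SA[7]=10  'bdaffafedafcdbdbc'
  #8 SA[8]=23  'bdbc'
  #9 SA[9]=26  'c'
  #10 SA[10]=1  'cdaecdcebbdaffafedafcdbdbc'
  #11 SA[11]=21  'cdbdbc'
  #12 SA[12]=5  'cdcebbdaffafedafcdbdbc'
  #13 SA[13]=7  'cebbdaffafedafcdbdbc'
  #14 SA[14]=2  'daecdcebbdaffafedafcdbdbc'
  #15 SA[15]=18  'dafcdbdbc'
  #16 SA[16]=11  'daffafedafcdbdbc'
  #17 SA[17]=24  'dbc'
  #18 SA[18]=22  'dbdbc'
  #19 SA[19]=6  'dcebbdaffafedafcdbdbc'
  #20 SA[20]=8  'ebbdaffafedafcdbdbc'
  #21 SA[21]=4  'ecdcebbdaffafedafcdbdbc'
  #22 SA[22]=17  'edafcdbdbc'
  #23 SA[23]=14  'fafedafcdbdbc'
  #24 SA[24]=20  'fcdbdbc'
  #25 SA[25]=16  'fedafcdbdbc'
  #26 SA[26]=13  'ffafedafcdbdbc'

SA = [0, 3, 19, 15, 12, 9, 25, 10, 23, 26, 1, 21, 5, 7, 2, 18, 11, 24, 22, 6, 8, 4, 17, 14, 20, 16, 13]
i: (SA[i-1],SA[i]) lcp shared
  1: (0,3) 1 'a'
  2: (3,19) 1 'a'
  3: (19,15) 2 'af'
  4: (15,12) 2 'af'
  5: (12,9) 0 ''
  6: (9,25) 1 'b'
  7: (25,10) 1 'b'
  8: (10,23) 2 'bd'
  9: (23,26) 0 ''
  10: (26,1) 1 'c'
  11: (1,21) 2 'cd'
  12: (21,5) 2 'cd'
  13: (5,7) 1 'c'
  14: (7,2) 0 ''
  15: (2,18) 2 'da'
  16: (18,11) 3 'daf'
  17: (11,24) 1 'd'
  18: (24,22) 2 'db'
  19: (22,6) 1 'd'
  20: (6,8) 0 ''
  21: (8,4) 1 'e'
  22: (4,17) 1 'e'
  23: (17,14) 0 ''
  24: (14,20) 1 'f'
  25: (20,16) 1 'f'
  26: (16,13) 1 'f'

[0, 1, 1, 2, 2, 0, 1, 1, 2, 0, 1, 2, 2, 1, 0, 2, 3, 1, 2, 1, 0, 1, 1, 0, 1, 1, 1]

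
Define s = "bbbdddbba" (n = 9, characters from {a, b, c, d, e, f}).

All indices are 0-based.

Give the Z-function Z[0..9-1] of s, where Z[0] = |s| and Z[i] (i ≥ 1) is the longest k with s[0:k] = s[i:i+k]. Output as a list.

Z[0]=9
i=1: outside box; Z[1]=2 grow→box=[1,3)
i=2: min(r-i=1, Z[1]=2)=1; Z[2]=1
i=3: outside box; Z[3]=0
i=4: outside box; Z[4]=0
i=5: outside box; Z[5]=0
i=6: outside box; Z[6]=2 grow→box=[6,8)
i=7: min(r-i=1, Z[1]=2)=1; Z[7]=1
i=8: outside box; Z[8]=0

[9, 2, 1, 0, 0, 0, 2, 1, 0]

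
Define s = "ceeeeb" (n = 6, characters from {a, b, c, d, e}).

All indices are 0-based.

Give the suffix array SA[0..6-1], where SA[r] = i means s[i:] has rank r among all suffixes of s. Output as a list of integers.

rank→(start, suffix):
  0 → (5, 'b')
  1 → (0, 'ceeeeb')
  2 → (4, 'eb')
  3 → (3, 'eeb')
  4 → (2, 'eeeb')
  5 → (1, 'eeeeb')

[5, 0, 4, 3, 2, 1]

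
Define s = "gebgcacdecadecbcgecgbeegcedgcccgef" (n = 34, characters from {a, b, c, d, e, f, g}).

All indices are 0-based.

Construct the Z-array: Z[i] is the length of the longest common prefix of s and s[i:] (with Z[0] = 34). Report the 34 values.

[34, 0, 0, 1, 0, 0, 0, 0, 0, 0, 0, 0, 0, 0, 0, 0, 2, 0, 0, 1, 0, 0, 0, 1, 0, 0, 0, 1, 0, 0, 0, 2, 0, 0]

Z[0]=34
i=1: i≥r, start 0; Z[1]=0
i=2: i≥r, start 0; Z[2]=0
i=3: i≥r, start 0; Z[3]=1 extend→box=[3,4)
i=4: i≥r, start 0; Z[4]=0
i=5: i≥r, start 0; Z[5]=0
i=6: i≥r, start 0; Z[6]=0
i=7: i≥r, start 0; Z[7]=0
i=8: i≥r, start 0; Z[8]=0
i=9: i≥r, start 0; Z[9]=0
i=10: i≥r, start 0; Z[10]=0
i=11: i≥r, start 0; Z[11]=0
i=12: i≥r, start 0; Z[12]=0
i=13: i≥r, start 0; Z[13]=0
i=14: i≥r, start 0; Z[14]=0
i=15: i≥r, start 0; Z[15]=0
i=16: i≥r, start 0; Z[16]=2 extend→box=[16,18)
i=17: min(r-i=1, Z[1]=0)=0; Z[17]=0
i=18: i≥r, start 0; Z[18]=0
i=19: i≥r, start 0; Z[19]=1 extend→box=[19,20)
i=20: i≥r, start 0; Z[20]=0
i=21: i≥r, start 0; Z[21]=0
i=22: i≥r, start 0; Z[22]=0
i=23: i≥r, start 0; Z[23]=1 extend→box=[23,24)
i=24: i≥r, start 0; Z[24]=0
i=25: i≥r, start 0; Z[25]=0
i=26: i≥r, start 0; Z[26]=0
i=27: i≥r, start 0; Z[27]=1 extend→box=[27,28)
i=28: i≥r, start 0; Z[28]=0
i=29: i≥r, start 0; Z[29]=0
i=30: i≥r, start 0; Z[30]=0
i=31: i≥r, start 0; Z[31]=2 extend→box=[31,33)
i=32: min(r-i=1, Z[1]=0)=0; Z[32]=0
i=33: i≥r, start 0; Z[33]=0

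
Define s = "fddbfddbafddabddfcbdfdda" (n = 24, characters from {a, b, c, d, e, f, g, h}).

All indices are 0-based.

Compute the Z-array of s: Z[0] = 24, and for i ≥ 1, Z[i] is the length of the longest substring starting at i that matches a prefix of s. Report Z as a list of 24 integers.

[24, 0, 0, 0, 4, 0, 0, 0, 0, 3, 0, 0, 0, 0, 0, 0, 1, 0, 0, 0, 3, 0, 0, 0]

Z[0]=24
i=1: fresh scan; Z[1]=0
i=2: fresh scan; Z[2]=0
i=3: fresh scan; Z[3]=0
i=4: fresh scan; Z[4]=4 extend→box=[4,8)
i=5: min(r-i=3, Z[1]=0)=0; Z[5]=0
i=6: min(r-i=2, Z[2]=0)=0; Z[6]=0
i=7: min(r-i=1, Z[3]=0)=0; Z[7]=0
i=8: fresh scan; Z[8]=0
i=9: fresh scan; Z[9]=3 extend→box=[9,12)
i=10: min(r-i=2, Z[1]=0)=0; Z[10]=0
i=11: min(r-i=1, Z[2]=0)=0; Z[11]=0
i=12: fresh scan; Z[12]=0
i=13: fresh scan; Z[13]=0
i=14: fresh scan; Z[14]=0
i=15: fresh scan; Z[15]=0
i=16: fresh scan; Z[16]=1 extend→box=[16,17)
i=17: fresh scan; Z[17]=0
i=18: fresh scan; Z[18]=0
i=19: fresh scan; Z[19]=0
i=20: fresh scan; Z[20]=3 extend→box=[20,23)
i=21: min(r-i=2, Z[1]=0)=0; Z[21]=0
i=22: min(r-i=1, Z[2]=0)=0; Z[22]=0
i=23: fresh scan; Z[23]=0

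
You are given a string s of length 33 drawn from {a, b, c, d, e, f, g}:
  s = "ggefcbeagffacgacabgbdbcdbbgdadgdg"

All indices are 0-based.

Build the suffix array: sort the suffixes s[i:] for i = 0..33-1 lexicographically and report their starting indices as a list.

rank→(start, suffix):
  0 → (16, 'abgbdbcdbbgdadgdg')
  1 → (14, 'acabgbdbcdbbgdadgdg')
  2 → (11, 'acgacabgbdbcdbbgdadgdg')
  3 → (28, 'adgdg')
  4 → (7, 'agffacgacabgbdbcdbbgdadgdg')
  5 → (24, 'bbgdadgdg')
  6 → (21, 'bcdbbgdadgdg')
  7 → (19, 'bdbcdbbgdadgdg')
  8 → (5, 'beagffacgacabgbdbcdbbgdadgdg')
  9 → (17, 'bgbdbcdbbgdadgdg')
  10 → (25, 'bgdadgdg')
  11 → (15, 'cabgbdbcdbbgdadgdg')
  12 → (4, 'cbeagffacgacabgbdbcdbbgdadgdg')
  13 → (22, 'cdbbgdadgdg')
  14 → (12, 'cgacabgbdbcdbbgdadgdg')
  15 → (27, 'dadgdg')
  16 → (23, 'dbbgdadgdg')
  17 → (20, 'dbcdbbgdadgdg')
  18 → (31, 'dg')
  19 → (29, 'dgdg')
  20 → (6, 'eagffacgacabgbdbcdbbgdadgdg')
  21 → (2, 'efcbeagffacgacabgbdbcdbbgdadgdg')
  22 → (10, 'facgacabgbdbcdbbgdadgdg')
  23 → (3, 'fcbeagffacgacabgbdbcdbbgdadgdg')
  24 → (9, 'ffacgacabgbdbcdbbgdadgdg')
  25 → (32, 'g')
  26 → (13, 'gacabgbdbcdbbgdadgdg')
  27 → (18, 'gbdbcdbbgdadgdg')
  28 → (26, 'gdadgdg')
  29 → (30, 'gdg')
  30 → (1, 'gefcbeagffacgacabgbdbcdbbgdadgdg')
  31 → (8, 'gffacgacabgbdbcdbbgdadgdg')
  32 → (0, 'ggefcbeagffacgacabgbdbcdbbgdadgdg')

[16, 14, 11, 28, 7, 24, 21, 19, 5, 17, 25, 15, 4, 22, 12, 27, 23, 20, 31, 29, 6, 2, 10, 3, 9, 32, 13, 18, 26, 30, 1, 8, 0]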